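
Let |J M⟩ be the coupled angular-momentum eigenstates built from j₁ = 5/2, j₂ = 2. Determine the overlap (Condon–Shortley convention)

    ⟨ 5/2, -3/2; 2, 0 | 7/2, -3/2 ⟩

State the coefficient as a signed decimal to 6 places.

j₁+j₂−J=1  J+j₁−j₂=4  J−j₁+j₂=3  j₁+j₂+J+1=9
(j₁±m₁, j₂±m₂, J±M) = (1,4,2,2,2,5)
P² = 512/7
sum k=0..1:
  [0] +1/48 = 1/48
  [1] −1/12 = -1/12
S = -1/16
C² = P²·S² = 2/7 ; C = -0.534522

-0.534522  (= −√(2/7))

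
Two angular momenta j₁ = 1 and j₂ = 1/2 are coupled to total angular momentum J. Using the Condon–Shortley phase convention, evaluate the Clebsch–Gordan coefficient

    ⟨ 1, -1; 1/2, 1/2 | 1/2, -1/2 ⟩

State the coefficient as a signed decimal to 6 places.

-0.816497

√[2·1!1!0!/3! · 0!2!1!0!0!1!] = √(2/3)
  +(−1)^1/∏(1,0,1,0,0,0)! = -1  (running -1)
⟨..|..⟩ = √(2/3)·(-1) = -0.816497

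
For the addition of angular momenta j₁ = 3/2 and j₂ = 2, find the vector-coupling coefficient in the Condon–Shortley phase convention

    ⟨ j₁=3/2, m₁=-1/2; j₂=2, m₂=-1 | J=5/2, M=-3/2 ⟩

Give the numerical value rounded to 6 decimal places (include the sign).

+0.169031

√[6·1!2!3!/7! · 1!2!1!3!1!4!] = √(144/35)
  +(−1)^0/∏(0,1,2,1,0,2)! = 1/4  (running 1/4)
  +(−1)^1/∏(1,0,1,0,1,3)! = -1/6  (running 1/12)
⟨..|..⟩ = √(144/35)·(1/12) = +0.169031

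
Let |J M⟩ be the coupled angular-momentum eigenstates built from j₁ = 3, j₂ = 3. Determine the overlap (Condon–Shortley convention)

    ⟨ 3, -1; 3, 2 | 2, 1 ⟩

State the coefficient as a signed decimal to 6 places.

−√(5/28) ≈ -0.422577

√[5·4!2!2!/9! · 2!4!5!1!3!1!] = √(320/7)
  +(−1)^3/∏(3,1,1,2,1,0)! = -1/12  (running -1/12)
  +(−1)^4/∏(4,0,0,1,2,1)! = 1/48  (running -1/16)
⟨..|..⟩ = √(320/7)·(-1/16) = -0.422577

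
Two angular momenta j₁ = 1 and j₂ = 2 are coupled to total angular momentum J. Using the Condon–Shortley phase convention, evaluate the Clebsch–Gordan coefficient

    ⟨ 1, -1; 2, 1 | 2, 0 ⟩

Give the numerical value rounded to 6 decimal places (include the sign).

-0.707107

triangle: 1!×1!×3!/6! = 6/720
(j±m)!: 0!×2!×3!×1!×2!×2! = 48
prefactor² = (2J+1)×Δ×N² = 2
  k=1: −1/(1!×0!×1!×2!×0!×1!) = -1/2
Σ = -1/2  ⇒  CG² = 2×(-1/2)² = 1/2
CG = −√(1/2) = -0.707107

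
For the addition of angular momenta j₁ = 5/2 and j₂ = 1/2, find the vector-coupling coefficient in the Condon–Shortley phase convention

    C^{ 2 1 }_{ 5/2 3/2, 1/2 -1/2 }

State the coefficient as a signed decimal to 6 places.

+√(2/3) ≈ +0.816497

triangle: 1!*4!*0!/6! = 24/720
(j±m)!: 4!*1!*0!*1!*3!*1! = 144
prefactor² = (2J+1)*Δ*N² = 24
  k=0: +1/(0!*1!*1!*0!*3!*0!) = 1/6
Σ = 1/6  ⇒  CG² = 24*1/6² = 2/3
CG = +√(2/3) = +0.816497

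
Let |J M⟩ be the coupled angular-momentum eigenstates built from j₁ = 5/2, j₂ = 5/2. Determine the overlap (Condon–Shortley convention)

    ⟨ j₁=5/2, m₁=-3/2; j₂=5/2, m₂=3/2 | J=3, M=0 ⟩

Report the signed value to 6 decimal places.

+0.521749  (= +√(49/180))

triangle: 2!×3!×3!/9! = 72/362880
(j±m)!: 1!×4!×4!×1!×3!×3! = 20736
prefactor² = (2J+1)×Δ×N² = 144/5
  k=1: −1/(1!×1!×3!×3!×0!×0!) = -1/36
  k=2: +1/(2!×0!×2!×2!×1!×1!) = 1/8
Σ = 7/72  ⇒  CG² = 144/5×7/72² = 49/180
CG = +√(49/180) = +0.521749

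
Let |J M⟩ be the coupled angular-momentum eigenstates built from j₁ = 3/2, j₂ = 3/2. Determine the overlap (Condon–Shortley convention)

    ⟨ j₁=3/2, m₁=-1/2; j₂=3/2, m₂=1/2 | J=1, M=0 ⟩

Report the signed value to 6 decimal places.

√[3·2!1!1!/5! · 1!2!2!1!1!1!] = √(1/5)
  +(−1)^1/∏(1,1,1,1,0,0)! = -1  (running -1)
  +(−1)^2/∏(2,0,0,0,1,1)! = 1/2  (running -1/2)
⟨..|..⟩ = √(1/5)·(-1/2) = -0.223607

-0.223607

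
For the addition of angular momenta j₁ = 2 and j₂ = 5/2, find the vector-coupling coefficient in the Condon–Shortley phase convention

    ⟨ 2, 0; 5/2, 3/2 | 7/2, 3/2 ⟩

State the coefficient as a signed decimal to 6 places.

−√(2/7) ≈ -0.534522

√[8·1!3!4!/9! · 2!2!4!1!5!2!] = √(512/7)
  +(−1)^0/∏(0,1,2,4,1,0)! = 1/48  (running 1/48)
  +(−1)^1/∏(1,0,1,3,2,1)! = -1/12  (running -1/16)
⟨..|..⟩ = √(512/7)·(-1/16) = -0.534522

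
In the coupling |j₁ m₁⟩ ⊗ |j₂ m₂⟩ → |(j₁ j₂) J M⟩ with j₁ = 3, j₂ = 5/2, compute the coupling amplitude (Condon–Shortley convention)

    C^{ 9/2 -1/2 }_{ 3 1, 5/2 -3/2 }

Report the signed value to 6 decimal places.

j₁+j₂−J=1  J+j₁−j₂=5  J−j₁+j₂=4  j₁+j₂+J+1=11
(j₁±m₁, j₂±m₂, J±M) = (4,2,1,4,4,5)
P² = 184320/77
sum k=0..1:
  [0] +1/72 = 1/72
  [1] −1/576 = -1/576
S = 7/576
C² = P²·S² = 35/99 ; C = +0.594588

+√(35/99) = +0.594588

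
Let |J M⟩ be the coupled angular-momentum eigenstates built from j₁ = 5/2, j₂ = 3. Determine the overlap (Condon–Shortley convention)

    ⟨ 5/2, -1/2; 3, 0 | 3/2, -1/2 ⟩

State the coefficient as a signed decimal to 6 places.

+√(4/35) ≈ +0.338062

√[4·4!1!2!/8! · 2!3!3!3!1!2!] = √(144/35)
  +(−1)^2/∏(2,2,1,1,0,1)! = 1/4  (running 1/4)
  +(−1)^3/∏(3,1,0,0,1,2)! = -1/12  (running 1/6)
⟨..|..⟩ = √(144/35)·(1/6) = +0.338062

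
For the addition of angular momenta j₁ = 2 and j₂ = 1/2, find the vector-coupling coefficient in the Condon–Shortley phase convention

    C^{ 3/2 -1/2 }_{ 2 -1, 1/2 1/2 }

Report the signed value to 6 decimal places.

j₁+j₂−J=1  J+j₁−j₂=3  J−j₁+j₂=0  j₁+j₂+J+1=5
(j₁±m₁, j₂±m₂, J±M) = (1,3,1,0,1,2)
P² = 12/5
sum k=1..1:
  [1] −1/2 = -1/2
S = -1/2
C² = P²·S² = 3/5 ; C = -0.774597

−√(3/5) = -0.774597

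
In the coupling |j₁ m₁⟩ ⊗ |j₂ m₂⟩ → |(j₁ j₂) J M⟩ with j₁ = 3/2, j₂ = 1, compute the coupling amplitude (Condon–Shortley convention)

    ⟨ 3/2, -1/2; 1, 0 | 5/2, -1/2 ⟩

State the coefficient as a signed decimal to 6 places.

√[6·0!3!2!/6! · 1!2!1!1!2!3!] = √(12/5)
  +(−1)^0/∏(0,0,2,1,1,1)! = 1/2  (running 1/2)
⟨..|..⟩ = √(12/5)·(1/2) = +0.774597

+0.774597  (= +√(3/5))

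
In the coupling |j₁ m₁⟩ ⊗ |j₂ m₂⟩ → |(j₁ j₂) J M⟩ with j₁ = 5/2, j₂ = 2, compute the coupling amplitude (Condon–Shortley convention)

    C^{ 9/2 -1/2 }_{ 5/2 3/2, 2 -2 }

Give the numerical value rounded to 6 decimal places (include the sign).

+0.199205

√[10·0!5!4!/10! · 4!1!0!4!4!5!] = √(92160/7)
  +(−1)^0/∏(0,0,1,0,4,4)! = 1/576  (running 1/576)
⟨..|..⟩ = √(92160/7)·(1/576) = +0.199205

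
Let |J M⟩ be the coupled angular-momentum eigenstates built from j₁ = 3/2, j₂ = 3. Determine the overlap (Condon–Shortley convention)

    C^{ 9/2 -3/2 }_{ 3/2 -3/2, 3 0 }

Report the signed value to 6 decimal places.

√[10·0!3!6!/10! · 0!3!3!3!3!6!] = √(77760/7)
  +(−1)^0/∏(0,0,3,3,0,3)! = 1/216  (running 1/216)
⟨..|..⟩ = √(77760/7)·(1/216) = +0.487950

+0.487950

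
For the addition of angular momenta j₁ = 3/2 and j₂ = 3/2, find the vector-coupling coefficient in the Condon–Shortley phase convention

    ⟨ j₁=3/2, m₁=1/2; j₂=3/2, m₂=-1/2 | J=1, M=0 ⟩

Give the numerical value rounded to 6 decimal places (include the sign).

triangle: 2!×1!×1!/5! = 2/120
(j±m)!: 2!×1!×1!×2!×1!×1! = 4
prefactor² = (2J+1)×Δ×N² = 1/5
  k=0: +1/(0!×2!×1!×1!×0!×0!) = 1/2
  k=1: −1/(1!×1!×0!×0!×1!×1!) = -1
Σ = -1/2  ⇒  CG² = 1/5×(-1/2)² = 1/20
CG = −√(1/20) = -0.223607

−√(1/20) ≈ -0.223607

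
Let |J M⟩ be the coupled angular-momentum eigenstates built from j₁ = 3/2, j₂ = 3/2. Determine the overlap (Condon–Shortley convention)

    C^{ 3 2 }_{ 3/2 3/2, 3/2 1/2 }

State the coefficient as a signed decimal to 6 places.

triangle: 0!*3!*3!/7! = 36/5040
(j±m)!: 3!*0!*2!*1!*5!*1! = 1440
prefactor² = (2J+1)*Δ*N² = 72
  k=0: +1/(0!*0!*0!*2!*3!*1!) = 1/12
Σ = 1/12  ⇒  CG² = 72*1/12² = 1/2
CG = +√(1/2) = +0.707107

+0.707107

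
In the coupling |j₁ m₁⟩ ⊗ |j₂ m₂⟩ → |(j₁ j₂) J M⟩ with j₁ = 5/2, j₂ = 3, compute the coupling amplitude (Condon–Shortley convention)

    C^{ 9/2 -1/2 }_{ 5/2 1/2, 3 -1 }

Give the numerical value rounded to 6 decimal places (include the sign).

triangle: 1!*4!*5!/11! = 2880/39916800
(j±m)!: 3!*2!*2!*4!*4!*5! = 1658880
prefactor² = (2J+1)*Δ*N² = 92160/77
  k=0: +1/(0!*1!*2!*2!*2!*3!) = 1/48
  k=1: −1/(1!*0!*1!*1!*3!*4!) = -1/144
Σ = 1/72  ⇒  CG² = 92160/77*1/72² = 160/693
CG = +√(160/693) = +0.480500

+√(160/693) ≈ +0.480500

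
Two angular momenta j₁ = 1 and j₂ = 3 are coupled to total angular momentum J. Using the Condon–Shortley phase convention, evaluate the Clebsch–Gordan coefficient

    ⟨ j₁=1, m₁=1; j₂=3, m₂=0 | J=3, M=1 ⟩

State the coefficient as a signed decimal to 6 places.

+√(1/2) = +0.707107

√[7·1!1!5!/8! · 2!0!3!3!4!2!] = √(72)
  +(−1)^0/∏(0,1,0,3,1,2)! = 1/12  (running 1/12)
⟨..|..⟩ = √(72)·(1/12) = +0.707107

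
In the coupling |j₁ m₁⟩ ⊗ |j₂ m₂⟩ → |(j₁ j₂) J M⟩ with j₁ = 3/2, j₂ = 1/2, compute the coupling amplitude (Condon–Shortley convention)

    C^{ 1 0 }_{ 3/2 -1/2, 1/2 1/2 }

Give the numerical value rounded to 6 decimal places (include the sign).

triangle: 1!*2!*0!/4! = 2/24
(j±m)!: 1!*2!*1!*0!*1!*1! = 2
prefactor² = (2J+1)*Δ*N² = 1/2
  k=1: −1/(1!*0!*1!*0!*1!*0!) = -1
Σ = -1  ⇒  CG² = 1/2*(-1)² = 1/2
CG = −√(1/2) = -0.707107

-0.707107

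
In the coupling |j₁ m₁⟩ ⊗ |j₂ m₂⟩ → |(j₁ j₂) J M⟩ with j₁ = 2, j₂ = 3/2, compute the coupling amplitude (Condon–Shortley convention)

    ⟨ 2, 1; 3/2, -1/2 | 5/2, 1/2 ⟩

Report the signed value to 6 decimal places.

+√(5/14) ≈ +0.597614

j₁+j₂−J=1  J+j₁−j₂=3  J−j₁+j₂=2  j₁+j₂+J+1=7
(j₁±m₁, j₂±m₂, J±M) = (3,1,1,2,3,2)
P² = 72/35
sum k=0..1:
  [0] +1/2 = 1/2
  [1] −1/12 = -1/12
S = 5/12
C² = P²·S² = 5/14 ; C = +0.597614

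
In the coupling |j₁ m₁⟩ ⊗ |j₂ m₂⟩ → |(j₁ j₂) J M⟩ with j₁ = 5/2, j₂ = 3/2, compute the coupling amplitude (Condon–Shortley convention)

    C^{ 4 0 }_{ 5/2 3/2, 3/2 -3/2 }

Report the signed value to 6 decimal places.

+√(1/14) = +0.267261

triangle: 0!·5!·3!/9! = 720/362880
(j±m)!: 4!·1!·0!·3!·4!·4! = 82944
prefactor² = (2J+1)·Δ·N² = 10368/7
  k=0: +1/(0!·0!·1!·0!·4!·3!) = 1/144
Σ = 1/144  ⇒  CG² = 10368/7·1/144² = 1/14
CG = +√(1/14) = +0.267261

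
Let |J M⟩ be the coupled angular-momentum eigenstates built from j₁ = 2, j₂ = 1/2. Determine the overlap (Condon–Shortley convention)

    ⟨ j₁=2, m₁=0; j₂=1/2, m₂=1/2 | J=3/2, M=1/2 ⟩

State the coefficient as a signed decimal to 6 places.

j₁+j₂−J=1  J+j₁−j₂=3  J−j₁+j₂=0  j₁+j₂+J+1=5
(j₁±m₁, j₂±m₂, J±M) = (2,2,1,0,2,1)
P² = 8/5
sum k=1..1:
  [1] −1/2 = -1/2
S = -1/2
C² = P²·S² = 2/5 ; C = -0.632456

−√(2/5) ≈ -0.632456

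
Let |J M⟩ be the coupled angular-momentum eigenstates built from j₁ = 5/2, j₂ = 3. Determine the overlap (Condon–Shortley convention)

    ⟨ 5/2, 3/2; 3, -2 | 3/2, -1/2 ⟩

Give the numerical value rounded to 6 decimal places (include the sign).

−√(1/21) = -0.218218

√[4·4!1!2!/8! · 4!1!1!5!1!2!] = √(192/7)
  +(−1)^0/∏(0,4,1,1,0,1)! = 1/24  (running 1/24)
  +(−1)^1/∏(1,3,0,0,1,2)! = -1/12  (running -1/24)
⟨..|..⟩ = √(192/7)·(-1/24) = -0.218218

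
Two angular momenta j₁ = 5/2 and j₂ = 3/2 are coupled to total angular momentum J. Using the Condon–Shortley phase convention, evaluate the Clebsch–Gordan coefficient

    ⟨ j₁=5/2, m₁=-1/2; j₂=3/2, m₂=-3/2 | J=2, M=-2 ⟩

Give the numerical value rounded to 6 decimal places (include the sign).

triangle: 2!*3!*1!/7! = 12/5040
(j±m)!: 2!*3!*0!*3!*0!*4! = 1728
prefactor² = (2J+1)*Δ*N² = 144/7
  k=0: +1/(0!*2!*3!*0!*0!*1!) = 1/12
Σ = 1/12  ⇒  CG² = 144/7*1/12² = 1/7
CG = +√(1/7) = +0.377964

+√(1/7) = +0.377964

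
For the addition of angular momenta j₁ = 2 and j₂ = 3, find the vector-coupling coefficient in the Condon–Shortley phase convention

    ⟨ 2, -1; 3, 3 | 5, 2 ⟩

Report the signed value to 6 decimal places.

+√(1/30) = +0.182574

√[11·0!4!6!/11! · 1!3!6!0!7!3!] = √(622080)
  +(−1)^0/∏(0,0,3,6,1,0)! = 1/4320  (running 1/4320)
⟨..|..⟩ = √(622080)·(1/4320) = +0.182574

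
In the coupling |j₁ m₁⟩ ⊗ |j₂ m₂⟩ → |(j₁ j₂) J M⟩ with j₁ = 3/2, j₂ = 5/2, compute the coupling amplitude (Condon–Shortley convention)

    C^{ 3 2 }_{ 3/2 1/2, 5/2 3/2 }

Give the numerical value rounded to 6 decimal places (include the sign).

−√(1/12) ≈ -0.288675

√[7·1!2!4!/8! · 2!1!4!1!5!1!] = √(48)
  +(−1)^0/∏(0,1,1,4,1,0)! = 1/24  (running 1/24)
  +(−1)^1/∏(1,0,0,3,2,1)! = -1/12  (running -1/24)
⟨..|..⟩ = √(48)·(-1/24) = -0.288675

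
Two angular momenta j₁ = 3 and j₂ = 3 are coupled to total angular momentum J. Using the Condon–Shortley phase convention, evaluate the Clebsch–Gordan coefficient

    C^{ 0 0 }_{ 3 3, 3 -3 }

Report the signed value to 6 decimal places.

+0.377964  (= +√(1/7))

triangle: 6!·0!·0!/7! = 720/5040
(j±m)!: 6!·0!·0!·6!·0!·0! = 518400
prefactor² = (2J+1)·Δ·N² = 518400/7
  k=0: +1/(0!·6!·0!·0!·0!·0!) = 1/720
Σ = 1/720  ⇒  CG² = 518400/7·1/720² = 1/7
CG = +√(1/7) = +0.377964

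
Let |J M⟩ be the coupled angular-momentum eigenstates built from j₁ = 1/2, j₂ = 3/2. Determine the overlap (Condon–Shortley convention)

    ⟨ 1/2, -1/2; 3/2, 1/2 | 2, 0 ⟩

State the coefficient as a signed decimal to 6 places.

+0.707107

j₁+j₂−J=0  J+j₁−j₂=1  J−j₁+j₂=3  j₁+j₂+J+1=5
(j₁±m₁, j₂±m₂, J±M) = (0,1,2,1,2,2)
P² = 2
sum k=0..0:
  [0] +1/2 = 1/2
S = 1/2
C² = P²·S² = 1/2 ; C = +0.707107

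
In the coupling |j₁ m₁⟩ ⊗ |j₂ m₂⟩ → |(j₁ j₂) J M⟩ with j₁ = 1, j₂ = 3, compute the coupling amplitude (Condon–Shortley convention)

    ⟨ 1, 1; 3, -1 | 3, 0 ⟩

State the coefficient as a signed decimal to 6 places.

+√(1/2) = +0.707107

j₁+j₂−J=1  J+j₁−j₂=1  J−j₁+j₂=5  j₁+j₂+J+1=8
(j₁±m₁, j₂±m₂, J±M) = (2,0,2,4,3,3)
P² = 72
sum k=0..0:
  [0] +1/12 = 1/12
S = 1/12
C² = P²·S² = 1/2 ; C = +0.707107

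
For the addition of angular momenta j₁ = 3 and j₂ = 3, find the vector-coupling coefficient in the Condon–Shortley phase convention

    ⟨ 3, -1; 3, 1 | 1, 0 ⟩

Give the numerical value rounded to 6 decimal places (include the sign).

√[3·5!1!1!/8! · 2!4!4!2!1!1!] = √(144/7)
  +(−1)^3/∏(3,2,1,1,0,0)! = -1/12  (running -1/12)
  +(−1)^4/∏(4,1,0,0,1,1)! = 1/24  (running -1/24)
⟨..|..⟩ = √(144/7)·(-1/24) = -0.188982

-0.188982  (= −√(1/28))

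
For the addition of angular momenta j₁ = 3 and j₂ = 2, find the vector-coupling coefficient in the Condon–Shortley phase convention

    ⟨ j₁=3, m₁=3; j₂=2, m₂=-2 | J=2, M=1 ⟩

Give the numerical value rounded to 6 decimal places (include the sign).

+0.597614

√[5·3!3!1!/8! · 6!0!0!4!3!1!] = √(3240/7)
  +(−1)^0/∏(0,3,0,0,3,1)! = 1/36  (running 1/36)
⟨..|..⟩ = √(3240/7)·(1/36) = +0.597614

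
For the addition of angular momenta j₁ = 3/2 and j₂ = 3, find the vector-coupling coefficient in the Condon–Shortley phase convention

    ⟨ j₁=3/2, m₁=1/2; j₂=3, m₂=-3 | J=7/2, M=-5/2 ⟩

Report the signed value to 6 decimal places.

triangle: 1!*2!*5!/9! = 240/362880
(j±m)!: 2!*1!*0!*6!*1!*6! = 1036800
prefactor² = (2J+1)*Δ*N² = 38400/7
  k=0: +1/(0!*1!*1!*0!*1!*5!) = 1/120
Σ = 1/120  ⇒  CG² = 38400/7*1/120² = 8/21
CG = +√(8/21) = +0.617213

+0.617213  (= +√(8/21))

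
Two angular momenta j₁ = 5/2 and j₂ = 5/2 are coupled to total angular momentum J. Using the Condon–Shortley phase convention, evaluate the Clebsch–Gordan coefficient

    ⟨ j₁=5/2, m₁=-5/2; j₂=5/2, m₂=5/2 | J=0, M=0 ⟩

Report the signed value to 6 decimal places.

√[1·5!0!0!/6! · 0!5!5!0!0!0!] = √(2400)
  +(−1)^5/∏(5,0,0,0,0,0)! = -1/120  (running -1/120)
⟨..|..⟩ = √(2400)·(-1/120) = -0.408248

−√(1/6) ≈ -0.408248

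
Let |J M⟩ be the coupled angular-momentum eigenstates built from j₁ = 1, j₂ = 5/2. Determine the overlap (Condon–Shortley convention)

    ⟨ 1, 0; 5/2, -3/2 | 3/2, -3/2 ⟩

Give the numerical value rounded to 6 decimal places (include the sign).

j₁+j₂−J=2  J+j₁−j₂=0  J−j₁+j₂=3  j₁+j₂+J+1=6
(j₁±m₁, j₂±m₂, J±M) = (1,1,1,4,0,3)
P² = 48/5
sum k=1..1:
  [1] −1/6 = -1/6
S = -1/6
C² = P²·S² = 4/15 ; C = -0.516398

−√(4/15) ≈ -0.516398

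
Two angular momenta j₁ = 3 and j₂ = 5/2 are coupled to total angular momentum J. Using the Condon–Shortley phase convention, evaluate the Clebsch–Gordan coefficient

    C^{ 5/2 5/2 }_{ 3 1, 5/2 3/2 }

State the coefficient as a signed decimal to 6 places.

√[6·3!3!2!/9! · 4!2!4!1!5!0!] = √(1152/7)
  +(−1)^2/∏(2,1,0,2,3,0)! = 1/24  (running 1/24)
⟨..|..⟩ = √(1152/7)·(1/24) = +0.534522

+√(2/7) ≈ +0.534522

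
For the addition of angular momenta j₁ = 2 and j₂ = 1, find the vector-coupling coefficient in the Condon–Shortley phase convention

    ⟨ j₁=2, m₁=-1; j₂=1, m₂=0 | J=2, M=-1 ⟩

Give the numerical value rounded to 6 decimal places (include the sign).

−√(1/6) = -0.408248

triangle: 1!·3!·1!/6! = 6/720
(j±m)!: 1!·3!·1!·1!·1!·3! = 36
prefactor² = (2J+1)·Δ·N² = 3/2
  k=0: +1/(0!·1!·3!·1!·0!·0!) = 1/6
  k=1: −1/(1!·0!·2!·0!·1!·1!) = -1/2
Σ = -1/3  ⇒  CG² = 3/2·(-1/3)² = 1/6
CG = −√(1/6) = -0.408248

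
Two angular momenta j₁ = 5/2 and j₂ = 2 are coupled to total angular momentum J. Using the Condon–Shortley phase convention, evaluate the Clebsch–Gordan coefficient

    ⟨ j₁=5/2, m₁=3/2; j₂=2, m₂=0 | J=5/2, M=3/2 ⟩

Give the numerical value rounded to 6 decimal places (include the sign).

−√(1/70) ≈ -0.119523

triangle: 2!×3!×2!/8! = 24/40320
(j±m)!: 4!×1!×2!×2!×4!×1! = 2304
prefactor² = (2J+1)×Δ×N² = 288/35
  k=0: +1/(0!×2!×1!×2!×2!×0!) = 1/8
  k=1: −1/(1!×1!×0!×1!×3!×1!) = -1/6
Σ = -1/24  ⇒  CG² = 288/35×(-1/24)² = 1/70
CG = −√(1/70) = -0.119523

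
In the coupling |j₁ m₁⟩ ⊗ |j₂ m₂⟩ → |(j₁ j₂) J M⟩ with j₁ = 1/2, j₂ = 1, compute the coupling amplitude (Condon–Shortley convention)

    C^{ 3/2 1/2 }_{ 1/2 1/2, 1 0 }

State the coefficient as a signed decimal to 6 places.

+√(2/3) ≈ +0.816497

√[4·0!1!2!/4! · 1!0!1!1!2!1!] = √(2/3)
  +(−1)^0/∏(0,0,0,1,1,1)! = 1  (running 1)
⟨..|..⟩ = √(2/3)·(1) = +0.816497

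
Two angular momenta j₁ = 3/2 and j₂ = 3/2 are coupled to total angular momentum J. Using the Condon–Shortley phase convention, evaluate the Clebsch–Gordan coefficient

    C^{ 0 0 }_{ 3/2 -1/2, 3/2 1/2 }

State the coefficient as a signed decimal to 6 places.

+√(1/4) ≈ +0.500000

j₁+j₂−J=3  J+j₁−j₂=0  J−j₁+j₂=0  j₁+j₂+J+1=4
(j₁±m₁, j₂±m₂, J±M) = (1,2,2,1,0,0)
P² = 1
sum k=2..2:
  [2] +1/2 = 1/2
S = 1/2
C² = P²·S² = 1/4 ; C = +0.500000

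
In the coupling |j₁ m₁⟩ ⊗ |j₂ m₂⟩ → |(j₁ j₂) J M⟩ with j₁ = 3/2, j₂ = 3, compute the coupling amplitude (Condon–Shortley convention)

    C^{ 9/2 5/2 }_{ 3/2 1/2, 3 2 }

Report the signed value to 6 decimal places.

+0.707107  (= +√(1/2))

triangle: 0!·3!·6!/10! = 4320/3628800
(j±m)!: 2!·1!·5!·1!·7!·2! = 2419200
prefactor² = (2J+1)·Δ·N² = 28800
  k=0: +1/(0!·0!·1!·5!·2!·1!) = 1/240
Σ = 1/240  ⇒  CG² = 28800·1/240² = 1/2
CG = +√(1/2) = +0.707107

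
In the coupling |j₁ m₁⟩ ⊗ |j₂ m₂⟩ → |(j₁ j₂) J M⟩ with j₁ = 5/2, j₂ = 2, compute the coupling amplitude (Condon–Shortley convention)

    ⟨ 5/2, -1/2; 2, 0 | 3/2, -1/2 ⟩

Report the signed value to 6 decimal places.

triangle: 3!*2!*1!/7! = 12/5040
(j±m)!: 2!*3!*2!*2!*1!*2! = 96
prefactor² = (2J+1)*Δ*N² = 32/35
  k=1: −1/(1!*2!*2!*1!*0!*0!) = -1/4
  k=2: +1/(2!*1!*1!*0!*1!*1!) = 1/2
Σ = 1/4  ⇒  CG² = 32/35*1/4² = 2/35
CG = +√(2/35) = +0.239046

+0.239046  (= +√(2/35))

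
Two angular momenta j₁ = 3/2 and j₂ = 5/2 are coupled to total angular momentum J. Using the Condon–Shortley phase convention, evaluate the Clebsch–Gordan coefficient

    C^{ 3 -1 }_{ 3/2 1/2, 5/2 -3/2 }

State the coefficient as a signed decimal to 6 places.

j₁+j₂−J=1  J+j₁−j₂=2  J−j₁+j₂=4  j₁+j₂+J+1=8
(j₁±m₁, j₂±m₂, J±M) = (2,1,1,4,2,4)
P² = 96/5
sum k=0..1:
  [0] +1/6 = 1/6
  [1] −1/48 = -1/48
S = 7/48
C² = P²·S² = 49/120 ; C = +0.639010

+√(49/120) = +0.639010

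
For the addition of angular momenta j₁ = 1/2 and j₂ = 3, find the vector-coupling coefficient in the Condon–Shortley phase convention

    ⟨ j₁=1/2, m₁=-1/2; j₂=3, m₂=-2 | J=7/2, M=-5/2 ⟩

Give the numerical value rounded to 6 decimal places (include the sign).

j₁+j₂−J=0  J+j₁−j₂=1  J−j₁+j₂=6  j₁+j₂+J+1=8
(j₁±m₁, j₂±m₂, J±M) = (0,1,1,5,1,6)
P² = 86400/7
sum k=0..0:
  [0] +1/120 = 1/120
S = 1/120
C² = P²·S² = 6/7 ; C = +0.925820

+0.925820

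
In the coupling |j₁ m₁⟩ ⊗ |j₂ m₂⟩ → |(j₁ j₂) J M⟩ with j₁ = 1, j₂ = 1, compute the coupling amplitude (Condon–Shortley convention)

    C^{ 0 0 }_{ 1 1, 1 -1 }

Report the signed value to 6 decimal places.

triangle: 2!*0!*0!/3! = 2/6
(j±m)!: 2!*0!*0!*2!*0!*0! = 4
prefactor² = (2J+1)*Δ*N² = 4/3
  k=0: +1/(0!*2!*0!*0!*0!*0!) = 1/2
Σ = 1/2  ⇒  CG² = 4/3*1/2² = 1/3
CG = +√(1/3) = +0.577350

+0.577350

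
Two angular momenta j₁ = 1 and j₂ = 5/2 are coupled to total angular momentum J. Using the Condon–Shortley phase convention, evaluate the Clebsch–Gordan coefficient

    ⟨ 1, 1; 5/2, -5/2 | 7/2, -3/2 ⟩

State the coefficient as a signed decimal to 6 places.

j₁+j₂−J=0  J+j₁−j₂=2  J−j₁+j₂=5  j₁+j₂+J+1=8
(j₁±m₁, j₂±m₂, J±M) = (2,0,0,5,2,5)
P² = 19200/7
sum k=0..0:
  [0] +1/240 = 1/240
S = 1/240
C² = P²·S² = 1/21 ; C = +0.218218

+0.218218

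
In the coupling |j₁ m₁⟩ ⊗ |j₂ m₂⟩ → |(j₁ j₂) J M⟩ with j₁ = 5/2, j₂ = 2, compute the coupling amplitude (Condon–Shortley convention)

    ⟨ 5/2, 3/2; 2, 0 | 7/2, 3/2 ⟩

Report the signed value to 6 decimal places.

+√(2/7) = +0.534522

triangle: 1!×4!×3!/9! = 144/362880
(j±m)!: 4!×1!×2!×2!×5!×2! = 23040
prefactor² = (2J+1)×Δ×N² = 512/7
  k=0: +1/(0!×1!×1!×2!×3!×1!) = 1/12
  k=1: −1/(1!×0!×0!×1!×4!×2!) = -1/48
Σ = 1/16  ⇒  CG² = 512/7×1/16² = 2/7
CG = +√(2/7) = +0.534522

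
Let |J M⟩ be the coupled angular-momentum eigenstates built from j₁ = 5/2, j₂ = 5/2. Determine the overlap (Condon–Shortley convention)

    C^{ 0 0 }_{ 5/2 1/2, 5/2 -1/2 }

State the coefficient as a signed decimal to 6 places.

+√(1/6) ≈ +0.408248

triangle: 5!·0!·0!/6! = 120/720
(j±m)!: 3!·2!·2!·3!·0!·0! = 144
prefactor² = (2J+1)·Δ·N² = 24
  k=2: +1/(2!·3!·0!·0!·0!·0!) = 1/12
Σ = 1/12  ⇒  CG² = 24·1/12² = 1/6
CG = +√(1/6) = +0.408248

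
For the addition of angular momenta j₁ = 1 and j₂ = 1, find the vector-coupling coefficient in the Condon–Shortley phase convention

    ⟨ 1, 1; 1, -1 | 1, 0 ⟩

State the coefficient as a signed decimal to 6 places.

+0.707107  (= +√(1/2))

j₁+j₂−J=1  J+j₁−j₂=1  J−j₁+j₂=1  j₁+j₂+J+1=4
(j₁±m₁, j₂±m₂, J±M) = (2,0,0,2,1,1)
P² = 1/2
sum k=0..0:
  [0] +1/1 = 1
S = 1
C² = P²·S² = 1/2 ; C = +0.707107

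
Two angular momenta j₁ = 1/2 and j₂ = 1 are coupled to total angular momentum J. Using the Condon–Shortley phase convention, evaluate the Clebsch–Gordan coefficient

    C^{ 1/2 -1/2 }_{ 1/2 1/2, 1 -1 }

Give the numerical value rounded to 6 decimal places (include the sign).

+0.816497

j₁+j₂−J=1  J+j₁−j₂=0  J−j₁+j₂=1  j₁+j₂+J+1=3
(j₁±m₁, j₂±m₂, J±M) = (1,0,0,2,0,1)
P² = 2/3
sum k=0..0:
  [0] +1/1 = 1
S = 1
C² = P²·S² = 2/3 ; C = +0.816497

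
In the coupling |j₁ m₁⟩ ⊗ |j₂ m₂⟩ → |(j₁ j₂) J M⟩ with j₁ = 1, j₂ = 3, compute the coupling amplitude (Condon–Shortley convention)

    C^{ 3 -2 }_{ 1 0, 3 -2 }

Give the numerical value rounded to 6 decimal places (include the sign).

+√(1/3) = +0.577350

√[7·1!1!5!/8! · 1!1!1!5!1!5!] = √(300)
  +(−1)^0/∏(0,1,1,1,0,4)! = 1/24  (running 1/24)
  +(−1)^1/∏(1,0,0,0,1,5)! = -1/120  (running 1/30)
⟨..|..⟩ = √(300)·(1/30) = +0.577350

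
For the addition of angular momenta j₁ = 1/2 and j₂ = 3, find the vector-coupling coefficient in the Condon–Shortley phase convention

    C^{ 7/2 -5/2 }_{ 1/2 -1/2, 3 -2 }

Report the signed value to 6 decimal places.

+0.925820

triangle: 0!·1!·6!/8! = 720/40320
(j±m)!: 0!·1!·1!·5!·1!·6! = 86400
prefactor² = (2J+1)·Δ·N² = 86400/7
  k=0: +1/(0!·0!·1!·1!·0!·5!) = 1/120
Σ = 1/120  ⇒  CG² = 86400/7·1/120² = 6/7
CG = +√(6/7) = +0.925820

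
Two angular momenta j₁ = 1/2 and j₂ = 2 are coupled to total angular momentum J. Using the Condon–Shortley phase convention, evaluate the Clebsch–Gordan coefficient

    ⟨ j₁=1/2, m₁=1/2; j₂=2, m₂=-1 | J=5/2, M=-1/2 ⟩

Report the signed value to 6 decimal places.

+√(2/5) ≈ +0.632456

√[6·0!1!4!/6! · 1!0!1!3!2!3!] = √(72/5)
  +(−1)^0/∏(0,0,0,1,1,3)! = 1/6  (running 1/6)
⟨..|..⟩ = √(72/5)·(1/6) = +0.632456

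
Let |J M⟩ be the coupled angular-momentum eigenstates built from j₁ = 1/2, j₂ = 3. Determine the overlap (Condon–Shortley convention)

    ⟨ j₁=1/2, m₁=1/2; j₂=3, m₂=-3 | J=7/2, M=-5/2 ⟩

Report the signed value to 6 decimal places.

j₁+j₂−J=0  J+j₁−j₂=1  J−j₁+j₂=6  j₁+j₂+J+1=8
(j₁±m₁, j₂±m₂, J±M) = (1,0,0,6,1,6)
P² = 518400/7
sum k=0..0:
  [0] +1/720 = 1/720
S = 1/720
C² = P²·S² = 1/7 ; C = +0.377964

+√(1/7) = +0.377964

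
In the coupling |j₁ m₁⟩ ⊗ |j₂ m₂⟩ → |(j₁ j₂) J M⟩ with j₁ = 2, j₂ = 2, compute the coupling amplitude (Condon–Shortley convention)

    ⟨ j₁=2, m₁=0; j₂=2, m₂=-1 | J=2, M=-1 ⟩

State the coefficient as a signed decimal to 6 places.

√[5·2!2!2!/7! · 2!2!1!3!1!3!] = √(8/7)
  +(−1)^0/∏(0,2,2,1,0,1)! = 1/4  (running 1/4)
  +(−1)^1/∏(1,1,1,0,1,2)! = -1/2  (running -1/4)
⟨..|..⟩ = √(8/7)·(-1/4) = -0.267261

-0.267261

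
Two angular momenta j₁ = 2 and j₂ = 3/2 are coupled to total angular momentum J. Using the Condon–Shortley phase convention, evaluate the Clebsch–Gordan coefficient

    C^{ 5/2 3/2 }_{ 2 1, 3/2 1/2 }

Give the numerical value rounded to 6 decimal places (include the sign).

√[6·1!3!2!/7! · 3!1!2!1!4!1!] = √(144/35)
  +(−1)^0/∏(0,1,1,2,2,0)! = 1/4  (running 1/4)
  +(−1)^1/∏(1,0,0,1,3,1)! = -1/6  (running 1/12)
⟨..|..⟩ = √(144/35)·(1/12) = +0.169031

+0.169031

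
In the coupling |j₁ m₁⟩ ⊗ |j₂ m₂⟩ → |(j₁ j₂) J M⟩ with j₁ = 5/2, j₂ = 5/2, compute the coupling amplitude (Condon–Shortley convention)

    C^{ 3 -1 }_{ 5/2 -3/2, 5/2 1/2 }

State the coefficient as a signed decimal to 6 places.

+0.182574  (= +√(1/30))

√[7·2!3!3!/9! · 1!4!3!2!2!4!] = √(96/5)
  +(−1)^1/∏(1,1,3,2,0,1)! = -1/12  (running -1/12)
  +(−1)^2/∏(2,0,2,1,1,2)! = 1/8  (running 1/24)
⟨..|..⟩ = √(96/5)·(1/24) = +0.182574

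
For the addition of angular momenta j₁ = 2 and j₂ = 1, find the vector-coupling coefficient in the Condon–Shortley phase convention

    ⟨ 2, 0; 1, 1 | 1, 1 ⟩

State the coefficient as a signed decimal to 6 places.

triangle: 2!·2!·0!/5! = 4/120
(j±m)!: 2!·2!·2!·0!·2!·0! = 16
prefactor² = (2J+1)·Δ·N² = 8/5
  k=2: +1/(2!·0!·0!·0!·2!·0!) = 1/4
Σ = 1/4  ⇒  CG² = 8/5·1/4² = 1/10
CG = +√(1/10) = +0.316228

+√(1/10) ≈ +0.316228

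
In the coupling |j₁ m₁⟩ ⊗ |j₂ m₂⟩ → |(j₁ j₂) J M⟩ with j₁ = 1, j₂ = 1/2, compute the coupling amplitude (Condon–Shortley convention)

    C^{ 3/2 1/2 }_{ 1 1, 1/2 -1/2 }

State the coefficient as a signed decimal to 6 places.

triangle: 0!*2!*1!/4! = 2/24
(j±m)!: 2!*0!*0!*1!*2!*1! = 4
prefactor² = (2J+1)*Δ*N² = 4/3
  k=0: +1/(0!*0!*0!*0!*2!*1!) = 1/2
Σ = 1/2  ⇒  CG² = 4/3*1/2² = 1/3
CG = +√(1/3) = +0.577350

+√(1/3) ≈ +0.577350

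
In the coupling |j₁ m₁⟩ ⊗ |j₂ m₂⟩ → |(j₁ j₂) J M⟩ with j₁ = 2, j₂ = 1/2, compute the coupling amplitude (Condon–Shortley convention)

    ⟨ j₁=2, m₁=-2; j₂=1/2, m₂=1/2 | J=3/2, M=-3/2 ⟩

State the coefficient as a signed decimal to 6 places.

−√(4/5) = -0.894427

triangle: 1!·3!·0!/5! = 6/120
(j±m)!: 0!·4!·1!·0!·0!·3! = 144
prefactor² = (2J+1)·Δ·N² = 144/5
  k=1: −1/(1!·0!·3!·0!·0!·0!) = -1/6
Σ = -1/6  ⇒  CG² = 144/5·(-1/6)² = 4/5
CG = −√(4/5) = -0.894427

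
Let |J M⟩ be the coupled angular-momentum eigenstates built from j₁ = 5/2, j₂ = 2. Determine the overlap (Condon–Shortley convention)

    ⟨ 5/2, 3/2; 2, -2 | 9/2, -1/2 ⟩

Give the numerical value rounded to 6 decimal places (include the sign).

+√(5/126) ≈ +0.199205

triangle: 0!·5!·4!/10! = 2880/3628800
(j±m)!: 4!·1!·0!·4!·4!·5! = 1658880
prefactor² = (2J+1)·Δ·N² = 92160/7
  k=0: +1/(0!·0!·1!·0!·4!·4!) = 1/576
Σ = 1/576  ⇒  CG² = 92160/7·1/576² = 5/126
CG = +√(5/126) = +0.199205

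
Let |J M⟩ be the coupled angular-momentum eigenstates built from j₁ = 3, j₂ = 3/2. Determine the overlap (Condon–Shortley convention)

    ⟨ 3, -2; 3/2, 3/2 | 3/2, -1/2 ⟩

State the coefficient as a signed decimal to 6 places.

−√(2/7) = -0.534522

j₁+j₂−J=3  J+j₁−j₂=3  J−j₁+j₂=0  j₁+j₂+J+1=7
(j₁±m₁, j₂±m₂, J±M) = (1,5,3,0,1,2)
P² = 288/7
sum k=3..3:
  [3] −1/12 = -1/12
S = -1/12
C² = P²·S² = 2/7 ; C = -0.534522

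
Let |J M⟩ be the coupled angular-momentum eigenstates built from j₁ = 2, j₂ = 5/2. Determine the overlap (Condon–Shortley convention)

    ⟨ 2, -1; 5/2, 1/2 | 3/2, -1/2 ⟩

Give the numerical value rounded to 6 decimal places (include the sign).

+0.487950  (= +√(5/21))

triangle: 3!×1!×2!/7! = 12/5040
(j±m)!: 1!×3!×3!×2!×1!×2! = 144
prefactor² = (2J+1)×Δ×N² = 48/35
  k=2: +1/(2!×1!×1!×1!×0!×1!) = 1/2
  k=3: −1/(3!×0!×0!×0!×1!×2!) = -1/12
Σ = 5/12  ⇒  CG² = 48/35×5/12² = 5/21
CG = +√(5/21) = +0.487950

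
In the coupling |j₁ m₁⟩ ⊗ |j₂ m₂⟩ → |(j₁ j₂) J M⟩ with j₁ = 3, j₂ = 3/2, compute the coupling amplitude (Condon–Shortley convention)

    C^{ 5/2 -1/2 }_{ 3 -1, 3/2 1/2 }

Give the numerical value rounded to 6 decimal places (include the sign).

triangle: 2!*4!*1!/8! = 48/40320
(j±m)!: 2!*4!*2!*1!*2!*3! = 1152
prefactor² = (2J+1)*Δ*N² = 288/35
  k=1: −1/(1!*1!*3!*1!*1!*0!) = -1/6
  k=2: +1/(2!*0!*2!*0!*2!*1!) = 1/8
Σ = -1/24  ⇒  CG² = 288/35*(-1/24)² = 1/70
CG = −√(1/70) = -0.119523

−√(1/70) ≈ -0.119523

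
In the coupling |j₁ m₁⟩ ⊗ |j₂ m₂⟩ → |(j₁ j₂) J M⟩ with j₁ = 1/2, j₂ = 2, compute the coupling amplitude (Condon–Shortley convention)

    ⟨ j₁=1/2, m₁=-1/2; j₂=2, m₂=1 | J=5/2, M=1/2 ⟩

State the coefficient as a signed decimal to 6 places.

triangle: 0!*1!*4!/6! = 24/720
(j±m)!: 0!*1!*3!*1!*3!*2! = 72
prefactor² = (2J+1)*Δ*N² = 72/5
  k=0: +1/(0!*0!*1!*3!*0!*1!) = 1/6
Σ = 1/6  ⇒  CG² = 72/5*1/6² = 2/5
CG = +√(2/5) = +0.632456

+0.632456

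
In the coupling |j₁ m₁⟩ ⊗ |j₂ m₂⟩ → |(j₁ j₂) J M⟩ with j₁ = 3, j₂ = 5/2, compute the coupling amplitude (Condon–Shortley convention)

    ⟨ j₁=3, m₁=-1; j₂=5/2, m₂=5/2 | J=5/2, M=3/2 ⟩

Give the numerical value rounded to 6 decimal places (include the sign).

triangle: 3!·3!·2!/9! = 72/362880
(j±m)!: 2!·4!·5!·0!·4!·1! = 138240
prefactor² = (2J+1)·Δ·N² = 1152/7
  k=3: −1/(3!·0!·1!·2!·2!·0!) = -1/24
Σ = -1/24  ⇒  CG² = 1152/7·(-1/24)² = 2/7
CG = −√(2/7) = -0.534522

-0.534522  (= −√(2/7))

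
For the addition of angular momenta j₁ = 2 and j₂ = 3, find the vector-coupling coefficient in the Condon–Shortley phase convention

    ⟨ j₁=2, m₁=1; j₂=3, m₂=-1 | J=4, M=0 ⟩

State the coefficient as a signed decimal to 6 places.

+√(5/14) ≈ +0.597614

√[9·1!3!5!/10! · 3!1!2!4!4!4!] = √(10368/35)
  +(−1)^0/∏(0,1,1,2,2,3)! = 1/24  (running 1/24)
  +(−1)^1/∏(1,0,0,1,3,4)! = -1/144  (running 5/144)
⟨..|..⟩ = √(10368/35)·(5/144) = +0.597614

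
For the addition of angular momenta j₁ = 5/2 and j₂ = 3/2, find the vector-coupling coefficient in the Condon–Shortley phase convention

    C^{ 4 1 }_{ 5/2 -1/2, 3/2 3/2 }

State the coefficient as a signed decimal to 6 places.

√[9·0!5!3!/9! · 2!3!3!0!5!3!] = √(6480/7)
  +(−1)^0/∏(0,0,3,3,2,0)! = 1/72  (running 1/72)
⟨..|..⟩ = √(6480/7)·(1/72) = +0.422577

+0.422577  (= +√(5/28))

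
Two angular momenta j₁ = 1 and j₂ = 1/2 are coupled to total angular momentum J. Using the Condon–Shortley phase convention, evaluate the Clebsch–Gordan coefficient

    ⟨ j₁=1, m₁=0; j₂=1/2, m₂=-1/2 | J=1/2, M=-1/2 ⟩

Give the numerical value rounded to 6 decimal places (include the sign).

+0.577350

√[2·1!1!0!/3! · 1!1!0!1!0!1!] = √(1/3)
  +(−1)^0/∏(0,1,1,0,0,0)! = 1  (running 1)
⟨..|..⟩ = √(1/3)·(1) = +0.577350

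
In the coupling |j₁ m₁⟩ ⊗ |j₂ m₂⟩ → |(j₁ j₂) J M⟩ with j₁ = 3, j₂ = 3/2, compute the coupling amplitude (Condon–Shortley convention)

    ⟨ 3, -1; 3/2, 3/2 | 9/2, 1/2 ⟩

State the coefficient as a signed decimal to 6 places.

+√(5/42) = +0.345033

j₁+j₂−J=0  J+j₁−j₂=6  J−j₁+j₂=3  j₁+j₂+J+1=10
(j₁±m₁, j₂±m₂, J±M) = (2,4,3,0,5,4)
P² = 69120/7
sum k=0..0:
  [0] +1/288 = 1/288
S = 1/288
C² = P²·S² = 5/42 ; C = +0.345033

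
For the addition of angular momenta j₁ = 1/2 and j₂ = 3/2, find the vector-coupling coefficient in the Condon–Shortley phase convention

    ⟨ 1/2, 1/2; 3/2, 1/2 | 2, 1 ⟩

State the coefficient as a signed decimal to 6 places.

√[5·0!1!3!/5! · 1!0!2!1!3!1!] = √(3)
  +(−1)^0/∏(0,0,0,2,1,1)! = 1/2  (running 1/2)
⟨..|..⟩ = √(3)·(1/2) = +0.866025

+0.866025  (= +√(3/4))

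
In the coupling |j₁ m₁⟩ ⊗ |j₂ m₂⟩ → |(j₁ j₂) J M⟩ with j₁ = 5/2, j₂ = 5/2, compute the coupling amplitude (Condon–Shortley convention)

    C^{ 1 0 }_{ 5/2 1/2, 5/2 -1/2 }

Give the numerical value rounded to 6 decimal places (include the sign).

+0.119523  (= +√(1/70))

√[3·4!1!1!/7! · 3!2!2!3!1!1!] = √(72/35)
  +(−1)^1/∏(1,3,1,1,0,0)! = -1/6  (running -1/6)
  +(−1)^2/∏(2,2,0,0,1,1)! = 1/4  (running 1/12)
⟨..|..⟩ = √(72/35)·(1/12) = +0.119523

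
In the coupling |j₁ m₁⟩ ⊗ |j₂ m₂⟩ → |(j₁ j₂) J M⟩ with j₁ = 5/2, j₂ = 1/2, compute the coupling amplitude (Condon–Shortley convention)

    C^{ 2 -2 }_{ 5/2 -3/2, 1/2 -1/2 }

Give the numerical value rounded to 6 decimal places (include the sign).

j₁+j₂−J=1  J+j₁−j₂=4  J−j₁+j₂=0  j₁+j₂+J+1=6
(j₁±m₁, j₂±m₂, J±M) = (1,4,0,1,0,4)
P² = 96
sum k=0..0:
  [0] +1/24 = 1/24
S = 1/24
C² = P²·S² = 1/6 ; C = +0.408248

+0.408248  (= +√(1/6))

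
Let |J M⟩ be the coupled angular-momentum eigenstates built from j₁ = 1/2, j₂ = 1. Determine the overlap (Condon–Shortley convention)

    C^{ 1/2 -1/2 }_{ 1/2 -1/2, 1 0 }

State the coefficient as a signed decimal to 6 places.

triangle: 1!*0!*1!/3! = 1/6
(j±m)!: 0!*1!*1!*1!*0!*1! = 1
prefactor² = (2J+1)*Δ*N² = 1/3
  k=1: −1/(1!*0!*0!*0!*0!*1!) = -1
Σ = -1  ⇒  CG² = 1/3*(-1)² = 1/3
CG = −√(1/3) = -0.577350

-0.577350  (= −√(1/3))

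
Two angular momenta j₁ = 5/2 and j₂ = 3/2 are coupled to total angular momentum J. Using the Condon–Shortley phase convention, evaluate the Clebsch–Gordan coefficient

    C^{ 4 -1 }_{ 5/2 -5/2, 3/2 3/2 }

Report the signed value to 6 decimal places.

+√(1/56) ≈ +0.133631

j₁+j₂−J=0  J+j₁−j₂=5  J−j₁+j₂=3  j₁+j₂+J+1=9
(j₁±m₁, j₂±m₂, J±M) = (0,5,3,0,3,5)
P² = 64800/7
sum k=0..0:
  [0] +1/720 = 1/720
S = 1/720
C² = P²·S² = 1/56 ; C = +0.133631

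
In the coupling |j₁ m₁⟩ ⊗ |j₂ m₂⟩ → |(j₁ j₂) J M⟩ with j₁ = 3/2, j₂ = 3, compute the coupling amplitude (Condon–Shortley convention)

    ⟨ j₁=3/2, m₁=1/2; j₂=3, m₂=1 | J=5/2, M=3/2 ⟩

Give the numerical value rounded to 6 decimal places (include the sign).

triangle: 2!*1!*4!/8! = 48/40320
(j±m)!: 2!*1!*4!*2!*4!*1! = 2304
prefactor² = (2J+1)*Δ*N² = 576/35
  k=0: +1/(0!*2!*1!*4!*0!*0!) = 1/48
  k=1: −1/(1!*1!*0!*3!*1!*1!) = -1/6
Σ = -7/48  ⇒  CG² = 576/35*(-7/48)² = 7/20
CG = −√(7/20) = -0.591608

−√(7/20) ≈ -0.591608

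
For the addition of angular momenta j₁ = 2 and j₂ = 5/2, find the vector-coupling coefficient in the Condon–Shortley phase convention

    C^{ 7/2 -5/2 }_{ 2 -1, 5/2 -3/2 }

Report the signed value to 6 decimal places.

triangle: 1!*3!*4!/9! = 144/362880
(j±m)!: 1!*3!*1!*4!*1!*6! = 103680
prefactor² = (2J+1)*Δ*N² = 2304/7
  k=0: +1/(0!*1!*3!*1!*0!*3!) = 1/36
  k=1: −1/(1!*0!*2!*0!*1!*4!) = -1/48
Σ = 1/144  ⇒  CG² = 2304/7*1/144² = 1/63
CG = +√(1/63) = +0.125988

+0.125988  (= +√(1/63))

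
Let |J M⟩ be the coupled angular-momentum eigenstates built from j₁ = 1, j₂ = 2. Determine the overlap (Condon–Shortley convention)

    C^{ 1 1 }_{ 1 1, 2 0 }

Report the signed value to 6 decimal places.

triangle: 2!×0!×2!/5! = 4/120
(j±m)!: 2!×0!×2!×2!×2!×0! = 16
prefactor² = (2J+1)×Δ×N² = 8/5
  k=0: +1/(0!×2!×0!×2!×0!×0!) = 1/4
Σ = 1/4  ⇒  CG² = 8/5×1/4² = 1/10
CG = +√(1/10) = +0.316228

+0.316228  (= +√(1/10))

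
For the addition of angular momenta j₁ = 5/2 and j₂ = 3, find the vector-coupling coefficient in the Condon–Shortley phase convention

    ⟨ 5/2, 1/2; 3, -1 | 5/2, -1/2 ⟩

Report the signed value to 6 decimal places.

−√(8/35) = -0.478091

j₁+j₂−J=3  J+j₁−j₂=2  J−j₁+j₂=3  j₁+j₂+J+1=9
(j₁±m₁, j₂±m₂, J±M) = (3,2,2,4,2,3)
P² = 288/35
sum k=0..2:
  [0] +1/24 = 1/24
  [1] −1/4 = -1/4
  [2] +1/24 = 1/24
S = -1/6
C² = P²·S² = 8/35 ; C = -0.478091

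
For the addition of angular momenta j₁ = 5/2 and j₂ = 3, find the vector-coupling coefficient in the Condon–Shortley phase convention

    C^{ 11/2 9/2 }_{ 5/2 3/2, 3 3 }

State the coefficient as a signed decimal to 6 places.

+0.674200

√[12·0!5!6!/12! · 4!1!6!0!10!1!] = √(1492992000/11)
  +(−1)^0/∏(0,0,1,6,4,0)! = 1/17280  (running 1/17280)
⟨..|..⟩ = √(1492992000/11)·(1/17280) = +0.674200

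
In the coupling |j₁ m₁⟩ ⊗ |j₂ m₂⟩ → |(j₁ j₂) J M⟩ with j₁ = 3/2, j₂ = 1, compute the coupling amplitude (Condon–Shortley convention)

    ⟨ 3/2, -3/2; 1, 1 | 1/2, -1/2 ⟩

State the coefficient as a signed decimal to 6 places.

+√(1/2) ≈ +0.707107

triangle: 2!*1!*0!/4! = 2/24
(j±m)!: 0!*3!*2!*0!*0!*1! = 12
prefactor² = (2J+1)*Δ*N² = 2
  k=2: +1/(2!*0!*1!*0!*0!*0!) = 1/2
Σ = 1/2  ⇒  CG² = 2*1/2² = 1/2
CG = +√(1/2) = +0.707107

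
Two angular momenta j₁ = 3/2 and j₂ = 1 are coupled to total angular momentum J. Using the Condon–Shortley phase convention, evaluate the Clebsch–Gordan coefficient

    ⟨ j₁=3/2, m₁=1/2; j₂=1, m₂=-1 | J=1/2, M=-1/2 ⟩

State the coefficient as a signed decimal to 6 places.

√[2·2!1!0!/4! · 2!1!0!2!0!1!] = √(2/3)
  +(−1)^0/∏(0,2,1,0,0,0)! = 1/2  (running 1/2)
⟨..|..⟩ = √(2/3)·(1/2) = +0.408248

+0.408248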